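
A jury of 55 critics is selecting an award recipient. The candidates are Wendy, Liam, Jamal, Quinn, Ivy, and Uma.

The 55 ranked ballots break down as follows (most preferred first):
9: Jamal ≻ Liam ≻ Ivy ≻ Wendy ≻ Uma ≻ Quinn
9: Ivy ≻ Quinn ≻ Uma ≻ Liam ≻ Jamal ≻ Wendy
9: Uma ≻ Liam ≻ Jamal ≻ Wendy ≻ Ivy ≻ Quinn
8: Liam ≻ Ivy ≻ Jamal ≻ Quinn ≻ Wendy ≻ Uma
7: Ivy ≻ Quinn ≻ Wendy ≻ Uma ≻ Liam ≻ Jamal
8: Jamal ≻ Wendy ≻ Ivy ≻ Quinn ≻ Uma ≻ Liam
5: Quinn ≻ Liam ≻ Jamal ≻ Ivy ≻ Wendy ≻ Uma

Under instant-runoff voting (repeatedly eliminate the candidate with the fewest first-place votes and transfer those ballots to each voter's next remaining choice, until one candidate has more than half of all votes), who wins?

Liam

Round 1: Wendy 0, Liam 8, Jamal 17, Quinn 5, Ivy 16, Uma 9. Wendy eliminated.
Round 2: Liam 8, Jamal 17, Quinn 5, Ivy 16, Uma 9. Quinn eliminated.
Round 3: Liam 13, Jamal 17, Ivy 16, Uma 9. Uma eliminated.
Round 4: Liam 22, Jamal 17, Ivy 16. Ivy eliminated.
Round 5: Liam 38, Jamal 17. Liam has a majority (≥28).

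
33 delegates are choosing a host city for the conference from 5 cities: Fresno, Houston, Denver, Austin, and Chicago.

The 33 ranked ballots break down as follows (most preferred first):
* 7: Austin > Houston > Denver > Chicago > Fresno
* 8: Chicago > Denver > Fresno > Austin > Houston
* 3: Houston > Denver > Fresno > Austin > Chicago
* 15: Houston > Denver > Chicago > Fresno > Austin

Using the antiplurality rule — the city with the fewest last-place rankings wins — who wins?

Last-place votes: Fresno 7, Houston 8, Denver 0, Austin 15, Chicago 3.

Denver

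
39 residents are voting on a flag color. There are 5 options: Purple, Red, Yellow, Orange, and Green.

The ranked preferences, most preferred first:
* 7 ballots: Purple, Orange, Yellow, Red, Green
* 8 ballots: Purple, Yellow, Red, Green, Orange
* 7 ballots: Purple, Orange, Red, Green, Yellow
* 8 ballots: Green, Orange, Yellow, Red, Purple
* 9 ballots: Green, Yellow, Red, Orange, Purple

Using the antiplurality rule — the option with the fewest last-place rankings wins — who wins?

Red

Last-place votes: Purple 17, Red 0, Yellow 7, Orange 8, Green 7.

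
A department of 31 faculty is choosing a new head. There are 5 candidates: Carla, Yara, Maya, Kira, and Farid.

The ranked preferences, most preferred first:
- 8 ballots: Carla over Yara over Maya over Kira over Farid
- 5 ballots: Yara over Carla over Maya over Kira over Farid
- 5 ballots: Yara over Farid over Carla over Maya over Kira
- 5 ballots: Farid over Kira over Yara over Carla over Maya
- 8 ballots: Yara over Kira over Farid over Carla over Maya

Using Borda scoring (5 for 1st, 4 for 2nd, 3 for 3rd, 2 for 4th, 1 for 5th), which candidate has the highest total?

Yara

Carla: 8×5 + 5×4 + 5×3 + 5×2 + 8×2 = 101
Yara: 8×4 + 5×5 + 5×5 + 5×3 + 8×5 = 137
Maya: 8×3 + 5×3 + 5×2 + 5×1 + 8×1 = 62
Kira: 8×2 + 5×2 + 5×1 + 5×4 + 8×4 = 83
Farid: 8×1 + 5×1 + 5×4 + 5×5 + 8×3 = 82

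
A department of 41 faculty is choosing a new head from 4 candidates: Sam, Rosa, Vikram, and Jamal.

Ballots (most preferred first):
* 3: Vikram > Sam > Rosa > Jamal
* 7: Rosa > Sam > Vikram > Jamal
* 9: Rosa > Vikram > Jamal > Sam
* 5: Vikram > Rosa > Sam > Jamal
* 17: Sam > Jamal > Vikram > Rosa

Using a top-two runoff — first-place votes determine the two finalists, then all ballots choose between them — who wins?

Rosa

Round 1 first-place votes: Sam 17, Rosa 16, Vikram 8, Jamal 0. Sam and Rosa advance.
Runoff: Sam is ranked above Rosa on 20 ballots, Rosa above Sam on 21.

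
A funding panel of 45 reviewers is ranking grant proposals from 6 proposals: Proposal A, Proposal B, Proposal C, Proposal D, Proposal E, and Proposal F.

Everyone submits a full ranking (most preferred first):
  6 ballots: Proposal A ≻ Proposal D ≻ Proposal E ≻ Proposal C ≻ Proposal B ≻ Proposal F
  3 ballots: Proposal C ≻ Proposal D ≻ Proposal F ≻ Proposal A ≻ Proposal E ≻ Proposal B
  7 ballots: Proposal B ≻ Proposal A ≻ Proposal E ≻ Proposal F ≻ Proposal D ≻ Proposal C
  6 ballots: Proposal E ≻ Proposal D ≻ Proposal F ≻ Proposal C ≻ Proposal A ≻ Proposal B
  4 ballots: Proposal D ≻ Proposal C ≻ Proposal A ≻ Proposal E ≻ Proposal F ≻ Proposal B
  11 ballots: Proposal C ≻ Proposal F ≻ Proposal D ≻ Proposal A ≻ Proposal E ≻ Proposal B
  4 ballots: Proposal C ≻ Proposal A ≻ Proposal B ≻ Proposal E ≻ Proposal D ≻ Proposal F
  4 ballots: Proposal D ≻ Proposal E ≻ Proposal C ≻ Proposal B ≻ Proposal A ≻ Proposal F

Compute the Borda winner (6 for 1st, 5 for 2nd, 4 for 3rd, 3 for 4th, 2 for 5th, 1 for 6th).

Proposal D

Proposal A: 6×6 + 3×3 + 7×5 + 6×2 + 4×4 + 11×3 + 4×5 + 4×2 = 169
Proposal B: 6×2 + 3×1 + 7×6 + 6×1 + 4×1 + 11×1 + 4×4 + 4×3 = 106
Proposal C: 6×3 + 3×6 + 7×1 + 6×3 + 4×5 + 11×6 + 4×6 + 4×4 = 187
Proposal D: 6×5 + 3×5 + 7×2 + 6×5 + 4×6 + 11×4 + 4×2 + 4×6 = 189
Proposal E: 6×4 + 3×2 + 7×4 + 6×6 + 4×3 + 11×2 + 4×3 + 4×5 = 160
Proposal F: 6×1 + 3×4 + 7×3 + 6×4 + 4×2 + 11×5 + 4×1 + 4×1 = 134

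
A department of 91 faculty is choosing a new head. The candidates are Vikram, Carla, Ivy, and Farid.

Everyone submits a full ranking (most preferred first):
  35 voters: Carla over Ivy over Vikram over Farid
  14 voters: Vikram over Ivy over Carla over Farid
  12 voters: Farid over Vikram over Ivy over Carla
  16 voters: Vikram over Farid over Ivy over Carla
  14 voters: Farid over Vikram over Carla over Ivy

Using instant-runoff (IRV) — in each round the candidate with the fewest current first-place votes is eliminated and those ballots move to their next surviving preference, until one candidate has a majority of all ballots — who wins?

Vikram

Round 1: Vikram 30, Carla 35, Ivy 0, Farid 26. Ivy eliminated.
Round 2: Vikram 30, Carla 35, Farid 26. Farid eliminated.
Round 3: Vikram 56, Carla 35. Vikram has a majority (≥46).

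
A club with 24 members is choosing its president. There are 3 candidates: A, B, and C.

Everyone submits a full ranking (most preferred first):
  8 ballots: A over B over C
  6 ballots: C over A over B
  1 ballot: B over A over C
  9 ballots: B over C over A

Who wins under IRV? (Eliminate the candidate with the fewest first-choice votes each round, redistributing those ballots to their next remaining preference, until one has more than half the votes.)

A

Round 1: A 8, B 10, C 6. C eliminated.
Round 2: A 14, B 10. A has a majority (≥13).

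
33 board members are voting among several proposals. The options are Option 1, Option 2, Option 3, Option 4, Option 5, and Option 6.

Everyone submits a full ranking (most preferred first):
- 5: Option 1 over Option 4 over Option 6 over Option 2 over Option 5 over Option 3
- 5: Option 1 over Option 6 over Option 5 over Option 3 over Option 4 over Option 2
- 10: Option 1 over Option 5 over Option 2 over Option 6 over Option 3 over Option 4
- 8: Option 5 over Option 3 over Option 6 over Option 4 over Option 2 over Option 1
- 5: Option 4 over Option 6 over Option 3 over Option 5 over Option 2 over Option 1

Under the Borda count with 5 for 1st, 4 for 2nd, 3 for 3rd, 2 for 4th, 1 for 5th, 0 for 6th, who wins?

Option 1: 5×5 + 5×5 + 10×5 + 8×0 + 5×0 = 100
Option 2: 5×2 + 5×0 + 10×3 + 8×1 + 5×1 = 53
Option 3: 5×0 + 5×2 + 10×1 + 8×4 + 5×3 = 67
Option 4: 5×4 + 5×1 + 10×0 + 8×2 + 5×5 = 66
Option 5: 5×1 + 5×3 + 10×4 + 8×5 + 5×2 = 110
Option 6: 5×3 + 5×4 + 10×2 + 8×3 + 5×4 = 99

Option 5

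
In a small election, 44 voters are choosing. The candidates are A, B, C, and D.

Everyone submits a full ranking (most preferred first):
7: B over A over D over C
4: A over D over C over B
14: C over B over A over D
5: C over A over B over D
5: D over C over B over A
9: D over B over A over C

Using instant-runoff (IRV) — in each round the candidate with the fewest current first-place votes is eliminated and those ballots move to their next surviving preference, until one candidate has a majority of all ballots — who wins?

D

Round 1: A 4, B 7, C 19, D 14. A eliminated.
Round 2: B 7, C 19, D 18. B eliminated.
Round 3: C 19, D 25. D has a majority (≥23).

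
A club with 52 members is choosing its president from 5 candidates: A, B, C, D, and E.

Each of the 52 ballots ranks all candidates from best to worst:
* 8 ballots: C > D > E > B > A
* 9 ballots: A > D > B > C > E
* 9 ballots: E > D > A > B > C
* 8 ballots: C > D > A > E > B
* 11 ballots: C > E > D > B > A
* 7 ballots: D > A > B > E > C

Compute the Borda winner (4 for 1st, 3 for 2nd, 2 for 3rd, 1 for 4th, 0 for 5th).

A: 8×0 + 9×4 + 9×2 + 8×2 + 11×0 + 7×3 = 91
B: 8×1 + 9×2 + 9×1 + 8×0 + 11×1 + 7×2 = 60
C: 8×4 + 9×1 + 9×0 + 8×4 + 11×4 + 7×0 = 117
D: 8×3 + 9×3 + 9×3 + 8×3 + 11×2 + 7×4 = 152
E: 8×2 + 9×0 + 9×4 + 8×1 + 11×3 + 7×1 = 100

D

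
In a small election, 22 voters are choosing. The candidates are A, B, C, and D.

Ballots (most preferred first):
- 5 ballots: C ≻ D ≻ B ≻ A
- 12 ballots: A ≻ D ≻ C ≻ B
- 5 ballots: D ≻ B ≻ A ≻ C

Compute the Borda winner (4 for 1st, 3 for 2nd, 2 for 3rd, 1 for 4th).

D

A: 5×1 + 12×4 + 5×2 = 63
B: 5×2 + 12×1 + 5×3 = 37
C: 5×4 + 12×2 + 5×1 = 49
D: 5×3 + 12×3 + 5×4 = 71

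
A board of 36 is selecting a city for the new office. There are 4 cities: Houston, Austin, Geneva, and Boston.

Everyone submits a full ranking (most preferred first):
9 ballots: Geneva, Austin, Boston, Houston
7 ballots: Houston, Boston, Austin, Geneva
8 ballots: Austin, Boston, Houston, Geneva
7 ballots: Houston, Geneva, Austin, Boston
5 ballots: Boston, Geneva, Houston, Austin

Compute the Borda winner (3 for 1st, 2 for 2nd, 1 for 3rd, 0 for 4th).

Austin

Houston: 9×0 + 7×3 + 8×1 + 7×3 + 5×1 = 55
Austin: 9×2 + 7×1 + 8×3 + 7×1 + 5×0 = 56
Geneva: 9×3 + 7×0 + 8×0 + 7×2 + 5×2 = 51
Boston: 9×1 + 7×2 + 8×2 + 7×0 + 5×3 = 54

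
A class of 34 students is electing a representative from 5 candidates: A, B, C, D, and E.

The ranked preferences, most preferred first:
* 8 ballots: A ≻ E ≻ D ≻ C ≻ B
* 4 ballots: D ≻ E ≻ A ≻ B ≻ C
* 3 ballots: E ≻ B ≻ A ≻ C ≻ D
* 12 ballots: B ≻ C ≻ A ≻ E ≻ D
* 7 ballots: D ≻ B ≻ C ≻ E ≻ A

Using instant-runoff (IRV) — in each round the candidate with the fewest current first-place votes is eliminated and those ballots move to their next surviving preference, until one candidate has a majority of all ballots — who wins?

Round 1: A 8, B 12, C 0, D 11, E 3. C eliminated.
Round 2: A 8, B 12, D 11, E 3. E eliminated.
Round 3: A 8, B 15, D 11. A eliminated.
Round 4: B 15, D 19. D has a majority (≥18).

D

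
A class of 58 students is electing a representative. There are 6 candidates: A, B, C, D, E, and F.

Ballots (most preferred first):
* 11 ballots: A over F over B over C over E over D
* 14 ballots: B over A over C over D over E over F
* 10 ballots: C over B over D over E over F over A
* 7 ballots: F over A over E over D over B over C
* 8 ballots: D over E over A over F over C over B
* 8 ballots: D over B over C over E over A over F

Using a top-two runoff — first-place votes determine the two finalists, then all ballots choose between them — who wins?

B

Round 1 first-place votes: A 11, B 14, C 10, D 16, E 0, F 7. D and B advance.
Runoff: D is ranked above B on 23 ballots, B above D on 35.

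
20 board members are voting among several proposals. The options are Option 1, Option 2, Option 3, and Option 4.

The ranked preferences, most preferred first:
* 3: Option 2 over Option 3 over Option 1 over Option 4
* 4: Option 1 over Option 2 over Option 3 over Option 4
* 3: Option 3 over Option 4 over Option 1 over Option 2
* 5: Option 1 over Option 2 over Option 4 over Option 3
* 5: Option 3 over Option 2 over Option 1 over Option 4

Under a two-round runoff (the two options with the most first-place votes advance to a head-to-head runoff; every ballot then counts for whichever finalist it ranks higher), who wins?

Option 3

Round 1 first-place votes: Option 1 9, Option 2 3, Option 3 8, Option 4 0. Option 1 and Option 3 advance.
Runoff: Option 1 is ranked above Option 3 on 9 ballots, Option 3 above Option 1 on 11.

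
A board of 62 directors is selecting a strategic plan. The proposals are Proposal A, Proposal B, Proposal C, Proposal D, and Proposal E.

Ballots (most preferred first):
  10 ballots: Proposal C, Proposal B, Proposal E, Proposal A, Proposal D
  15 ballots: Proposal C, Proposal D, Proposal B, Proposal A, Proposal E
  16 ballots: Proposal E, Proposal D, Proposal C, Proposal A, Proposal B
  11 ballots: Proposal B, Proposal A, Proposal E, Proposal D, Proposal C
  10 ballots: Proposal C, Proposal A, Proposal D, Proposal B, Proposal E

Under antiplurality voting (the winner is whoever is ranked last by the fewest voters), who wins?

Proposal A

Last-place votes: Proposal A 0, Proposal B 16, Proposal C 11, Proposal D 10, Proposal E 25.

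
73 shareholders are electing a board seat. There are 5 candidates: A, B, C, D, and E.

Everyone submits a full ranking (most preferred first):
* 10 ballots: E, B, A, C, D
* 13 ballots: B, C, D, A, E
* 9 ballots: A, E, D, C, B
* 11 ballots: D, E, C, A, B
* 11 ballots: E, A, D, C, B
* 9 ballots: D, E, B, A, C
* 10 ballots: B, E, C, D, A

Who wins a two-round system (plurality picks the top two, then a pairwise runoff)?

Round 1 first-place votes: A 9, B 23, C 0, D 20, E 21. B and E advance.
Runoff: B is ranked above E on 23 ballots, E above B on 50.

E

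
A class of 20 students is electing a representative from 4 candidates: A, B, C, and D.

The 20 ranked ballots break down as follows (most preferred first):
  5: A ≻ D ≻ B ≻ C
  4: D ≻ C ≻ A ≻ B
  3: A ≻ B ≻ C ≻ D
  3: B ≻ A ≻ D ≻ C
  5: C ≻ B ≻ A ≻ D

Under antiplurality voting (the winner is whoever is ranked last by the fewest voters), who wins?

Last-place votes: A 0, B 4, C 8, D 8.

A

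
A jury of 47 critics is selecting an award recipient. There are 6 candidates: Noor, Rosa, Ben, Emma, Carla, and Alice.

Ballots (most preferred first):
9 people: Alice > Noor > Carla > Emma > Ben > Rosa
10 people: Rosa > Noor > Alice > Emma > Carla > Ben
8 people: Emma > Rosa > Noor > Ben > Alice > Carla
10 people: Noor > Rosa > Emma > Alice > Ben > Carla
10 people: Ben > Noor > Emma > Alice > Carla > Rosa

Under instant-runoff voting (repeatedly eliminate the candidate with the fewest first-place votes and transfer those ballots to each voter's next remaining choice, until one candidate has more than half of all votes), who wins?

Noor

Round 1: Noor 10, Rosa 10, Ben 10, Emma 8, Carla 0, Alice 9. Carla eliminated.
Round 2: Noor 10, Rosa 10, Ben 10, Emma 8, Alice 9. Emma eliminated.
Round 3: Noor 10, Rosa 18, Ben 10, Alice 9. Alice eliminated.
Round 4: Noor 19, Rosa 18, Ben 10. Ben eliminated.
Round 5: Noor 29, Rosa 18. Noor has a majority (≥24).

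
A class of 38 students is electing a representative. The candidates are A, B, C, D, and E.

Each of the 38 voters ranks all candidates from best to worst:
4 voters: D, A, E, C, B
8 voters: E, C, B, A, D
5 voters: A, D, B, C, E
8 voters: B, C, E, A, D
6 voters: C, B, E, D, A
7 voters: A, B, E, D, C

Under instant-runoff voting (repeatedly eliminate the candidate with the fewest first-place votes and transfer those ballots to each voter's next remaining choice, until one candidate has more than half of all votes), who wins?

Round 1: A 12, B 8, C 6, D 4, E 8. D eliminated.
Round 2: A 16, B 8, C 6, E 8. C eliminated.
Round 3: A 16, B 14, E 8. E eliminated.
Round 4: A 16, B 22. B has a majority (≥20).

B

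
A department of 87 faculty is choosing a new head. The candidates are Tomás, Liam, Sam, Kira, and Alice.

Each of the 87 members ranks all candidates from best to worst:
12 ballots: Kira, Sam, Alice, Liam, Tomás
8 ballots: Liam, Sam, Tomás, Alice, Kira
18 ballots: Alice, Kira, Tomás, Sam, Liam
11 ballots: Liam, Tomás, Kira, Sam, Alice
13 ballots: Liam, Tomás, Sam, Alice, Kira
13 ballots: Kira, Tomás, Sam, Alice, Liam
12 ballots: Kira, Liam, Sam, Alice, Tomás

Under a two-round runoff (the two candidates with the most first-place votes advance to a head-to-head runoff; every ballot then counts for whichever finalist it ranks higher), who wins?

Kira

Round 1 first-place votes: Tomás 0, Liam 32, Sam 0, Kira 37, Alice 18. Kira and Liam advance.
Runoff: Kira is ranked above Liam on 55 ballots, Liam above Kira on 32.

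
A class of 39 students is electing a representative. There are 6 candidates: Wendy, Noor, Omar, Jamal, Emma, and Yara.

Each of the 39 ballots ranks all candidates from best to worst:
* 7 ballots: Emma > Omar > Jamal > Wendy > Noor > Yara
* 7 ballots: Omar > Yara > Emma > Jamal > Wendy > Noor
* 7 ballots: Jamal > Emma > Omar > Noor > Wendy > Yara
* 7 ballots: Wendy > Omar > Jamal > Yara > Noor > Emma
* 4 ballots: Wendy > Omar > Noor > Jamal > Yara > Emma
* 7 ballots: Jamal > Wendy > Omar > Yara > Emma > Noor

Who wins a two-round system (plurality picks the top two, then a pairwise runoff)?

Round 1 first-place votes: Wendy 11, Noor 0, Omar 7, Jamal 14, Emma 7, Yara 0. Jamal and Wendy advance.
Runoff: Jamal is ranked above Wendy on 28 ballots, Wendy above Jamal on 11.

Jamal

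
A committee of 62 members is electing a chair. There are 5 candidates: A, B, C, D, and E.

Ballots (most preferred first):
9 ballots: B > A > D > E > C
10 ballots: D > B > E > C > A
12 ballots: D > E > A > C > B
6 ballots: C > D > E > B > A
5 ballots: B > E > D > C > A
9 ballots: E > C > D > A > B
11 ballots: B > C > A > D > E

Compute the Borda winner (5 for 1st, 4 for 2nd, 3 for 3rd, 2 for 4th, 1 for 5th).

A: 9×4 + 10×1 + 12×3 + 6×1 + 5×1 + 9×2 + 11×3 = 144
B: 9×5 + 10×4 + 12×1 + 6×2 + 5×5 + 9×1 + 11×5 = 198
C: 9×1 + 10×2 + 12×2 + 6×5 + 5×2 + 9×4 + 11×4 = 173
D: 9×3 + 10×5 + 12×5 + 6×4 + 5×3 + 9×3 + 11×2 = 225
E: 9×2 + 10×3 + 12×4 + 6×3 + 5×4 + 9×5 + 11×1 = 190

D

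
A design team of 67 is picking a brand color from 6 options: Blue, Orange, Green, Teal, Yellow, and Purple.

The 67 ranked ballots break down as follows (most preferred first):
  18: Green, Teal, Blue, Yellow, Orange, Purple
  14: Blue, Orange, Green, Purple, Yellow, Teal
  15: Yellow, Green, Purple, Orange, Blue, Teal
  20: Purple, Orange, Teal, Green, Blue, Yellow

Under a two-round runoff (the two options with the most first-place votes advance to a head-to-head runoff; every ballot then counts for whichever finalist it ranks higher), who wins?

Green

Round 1 first-place votes: Blue 14, Orange 0, Green 18, Teal 0, Yellow 15, Purple 20. Purple and Green advance.
Runoff: Purple is ranked above Green on 20 ballots, Green above Purple on 47.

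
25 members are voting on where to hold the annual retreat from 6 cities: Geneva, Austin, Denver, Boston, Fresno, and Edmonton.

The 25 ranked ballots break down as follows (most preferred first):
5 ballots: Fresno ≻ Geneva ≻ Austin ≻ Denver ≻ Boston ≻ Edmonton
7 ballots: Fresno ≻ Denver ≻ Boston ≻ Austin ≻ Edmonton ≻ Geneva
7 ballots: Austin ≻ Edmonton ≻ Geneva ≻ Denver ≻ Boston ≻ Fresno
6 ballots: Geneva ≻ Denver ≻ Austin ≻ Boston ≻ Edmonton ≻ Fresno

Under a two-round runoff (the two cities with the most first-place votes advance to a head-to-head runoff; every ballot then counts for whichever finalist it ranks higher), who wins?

Round 1 first-place votes: Geneva 6, Austin 7, Denver 0, Boston 0, Fresno 12, Edmonton 0. Fresno and Austin advance.
Runoff: Fresno is ranked above Austin on 12 ballots, Austin above Fresno on 13.

Austin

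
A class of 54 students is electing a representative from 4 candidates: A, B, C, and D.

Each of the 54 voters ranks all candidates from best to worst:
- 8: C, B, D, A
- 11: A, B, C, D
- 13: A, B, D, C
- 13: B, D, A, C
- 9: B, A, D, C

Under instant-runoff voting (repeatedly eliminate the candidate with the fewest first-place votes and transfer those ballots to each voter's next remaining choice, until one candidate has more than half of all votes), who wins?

Round 1: A 24, B 22, C 8, D 0. D eliminated.
Round 2: A 24, B 22, C 8. C eliminated.
Round 3: A 24, B 30. B has a majority (≥28).

B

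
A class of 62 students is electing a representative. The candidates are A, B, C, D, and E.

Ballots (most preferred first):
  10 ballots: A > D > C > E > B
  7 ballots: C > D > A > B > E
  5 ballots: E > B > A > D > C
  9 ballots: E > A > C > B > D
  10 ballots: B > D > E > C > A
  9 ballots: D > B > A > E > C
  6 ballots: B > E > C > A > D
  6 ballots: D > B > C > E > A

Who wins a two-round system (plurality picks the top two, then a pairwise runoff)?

D

Round 1 first-place votes: A 10, B 16, C 7, D 15, E 14. B and D advance.
Runoff: B is ranked above D on 30 ballots, D above B on 32.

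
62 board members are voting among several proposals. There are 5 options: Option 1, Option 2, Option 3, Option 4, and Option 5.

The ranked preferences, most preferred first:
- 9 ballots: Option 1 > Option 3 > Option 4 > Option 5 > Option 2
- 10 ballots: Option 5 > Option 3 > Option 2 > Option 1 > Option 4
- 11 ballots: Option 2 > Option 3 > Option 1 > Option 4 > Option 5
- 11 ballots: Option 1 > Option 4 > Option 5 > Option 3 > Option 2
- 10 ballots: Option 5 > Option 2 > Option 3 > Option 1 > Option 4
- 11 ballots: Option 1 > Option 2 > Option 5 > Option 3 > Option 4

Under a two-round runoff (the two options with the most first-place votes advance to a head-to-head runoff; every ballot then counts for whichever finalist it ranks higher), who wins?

Option 1

Round 1 first-place votes: Option 1 31, Option 2 11, Option 3 0, Option 4 0, Option 5 20. Option 1 and Option 5 advance.
Runoff: Option 1 is ranked above Option 5 on 42 ballots, Option 5 above Option 1 on 20.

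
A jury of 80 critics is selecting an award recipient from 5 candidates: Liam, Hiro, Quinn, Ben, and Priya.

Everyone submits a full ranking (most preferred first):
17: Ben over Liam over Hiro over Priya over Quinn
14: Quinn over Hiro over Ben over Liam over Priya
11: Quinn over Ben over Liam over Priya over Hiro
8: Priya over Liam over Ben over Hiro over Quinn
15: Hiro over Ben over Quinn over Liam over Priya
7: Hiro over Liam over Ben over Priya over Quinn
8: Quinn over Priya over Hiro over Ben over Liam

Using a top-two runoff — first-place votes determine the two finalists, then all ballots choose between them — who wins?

Round 1 first-place votes: Liam 0, Hiro 22, Quinn 33, Ben 17, Priya 8. Quinn and Hiro advance.
Runoff: Quinn is ranked above Hiro on 33 ballots, Hiro above Quinn on 47.

Hiro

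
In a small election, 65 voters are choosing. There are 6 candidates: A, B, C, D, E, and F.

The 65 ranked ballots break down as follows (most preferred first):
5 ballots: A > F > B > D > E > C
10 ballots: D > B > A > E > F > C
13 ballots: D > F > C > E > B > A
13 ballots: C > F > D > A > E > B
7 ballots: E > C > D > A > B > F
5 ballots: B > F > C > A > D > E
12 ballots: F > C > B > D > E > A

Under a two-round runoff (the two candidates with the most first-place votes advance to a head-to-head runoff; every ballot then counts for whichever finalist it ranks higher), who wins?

C

Round 1 first-place votes: A 5, B 5, C 13, D 23, E 7, F 12. D and C advance.
Runoff: D is ranked above C on 28 ballots, C above D on 37.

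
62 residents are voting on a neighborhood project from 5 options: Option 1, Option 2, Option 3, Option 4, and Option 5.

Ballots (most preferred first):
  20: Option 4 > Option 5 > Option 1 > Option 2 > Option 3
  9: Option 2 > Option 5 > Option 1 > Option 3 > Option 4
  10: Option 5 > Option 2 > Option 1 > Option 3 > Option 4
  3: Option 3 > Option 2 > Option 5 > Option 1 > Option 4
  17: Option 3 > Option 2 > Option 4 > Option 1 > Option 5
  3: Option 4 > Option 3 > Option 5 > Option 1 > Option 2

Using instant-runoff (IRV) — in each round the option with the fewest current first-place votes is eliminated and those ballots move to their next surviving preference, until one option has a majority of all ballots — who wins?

Option 3

Round 1: Option 1 0, Option 2 9, Option 3 20, Option 4 23, Option 5 10. Option 1 eliminated.
Round 2: Option 2 9, Option 3 20, Option 4 23, Option 5 10. Option 2 eliminated.
Round 3: Option 3 20, Option 4 23, Option 5 19. Option 5 eliminated.
Round 4: Option 3 39, Option 4 23. Option 3 has a majority (≥32).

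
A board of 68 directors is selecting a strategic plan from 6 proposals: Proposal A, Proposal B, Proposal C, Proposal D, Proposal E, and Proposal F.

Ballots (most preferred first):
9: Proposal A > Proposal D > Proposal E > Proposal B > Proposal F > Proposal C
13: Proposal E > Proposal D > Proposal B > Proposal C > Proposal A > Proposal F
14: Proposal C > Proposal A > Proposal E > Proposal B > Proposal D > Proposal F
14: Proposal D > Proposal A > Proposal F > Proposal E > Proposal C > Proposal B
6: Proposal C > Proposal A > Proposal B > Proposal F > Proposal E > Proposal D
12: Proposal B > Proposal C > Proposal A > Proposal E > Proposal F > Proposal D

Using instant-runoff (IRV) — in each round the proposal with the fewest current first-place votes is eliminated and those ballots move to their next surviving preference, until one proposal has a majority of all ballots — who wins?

Proposal D

Round 1: Proposal A 9, Proposal B 12, Proposal C 20, Proposal D 14, Proposal E 13, Proposal F 0. Proposal F eliminated.
Round 2: Proposal A 9, Proposal B 12, Proposal C 20, Proposal D 14, Proposal E 13. Proposal A eliminated.
Round 3: Proposal B 12, Proposal C 20, Proposal D 23, Proposal E 13. Proposal B eliminated.
Round 4: Proposal C 32, Proposal D 23, Proposal E 13. Proposal E eliminated.
Round 5: Proposal C 32, Proposal D 36. Proposal D has a majority (≥35).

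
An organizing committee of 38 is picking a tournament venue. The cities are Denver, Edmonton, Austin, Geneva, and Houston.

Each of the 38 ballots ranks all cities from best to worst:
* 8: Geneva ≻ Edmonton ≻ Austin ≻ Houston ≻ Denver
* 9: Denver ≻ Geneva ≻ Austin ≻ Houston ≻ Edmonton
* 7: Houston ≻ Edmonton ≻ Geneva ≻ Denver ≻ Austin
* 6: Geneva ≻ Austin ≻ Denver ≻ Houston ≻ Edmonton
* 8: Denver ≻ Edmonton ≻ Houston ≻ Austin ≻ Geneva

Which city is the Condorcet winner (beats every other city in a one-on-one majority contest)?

Geneva vs Denver: 21–17
Geneva vs Edmonton: 23–15
Geneva vs Austin: 30–8
Geneva vs Houston: 23–15
Geneva beats every other city.

Geneva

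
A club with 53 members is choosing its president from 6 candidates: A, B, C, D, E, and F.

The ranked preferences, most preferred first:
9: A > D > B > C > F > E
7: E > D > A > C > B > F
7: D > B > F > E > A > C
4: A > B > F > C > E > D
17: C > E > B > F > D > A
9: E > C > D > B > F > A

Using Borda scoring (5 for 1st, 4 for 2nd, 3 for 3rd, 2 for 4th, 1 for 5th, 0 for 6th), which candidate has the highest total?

A: 9×5 + 7×3 + 7×1 + 4×5 + 17×0 + 9×0 = 93
B: 9×3 + 7×1 + 7×4 + 4×4 + 17×3 + 9×2 = 147
C: 9×2 + 7×2 + 7×0 + 4×2 + 17×5 + 9×4 = 161
D: 9×4 + 7×4 + 7×5 + 4×0 + 17×1 + 9×3 = 143
E: 9×0 + 7×5 + 7×2 + 4×1 + 17×4 + 9×5 = 166
F: 9×1 + 7×0 + 7×3 + 4×3 + 17×2 + 9×1 = 85

E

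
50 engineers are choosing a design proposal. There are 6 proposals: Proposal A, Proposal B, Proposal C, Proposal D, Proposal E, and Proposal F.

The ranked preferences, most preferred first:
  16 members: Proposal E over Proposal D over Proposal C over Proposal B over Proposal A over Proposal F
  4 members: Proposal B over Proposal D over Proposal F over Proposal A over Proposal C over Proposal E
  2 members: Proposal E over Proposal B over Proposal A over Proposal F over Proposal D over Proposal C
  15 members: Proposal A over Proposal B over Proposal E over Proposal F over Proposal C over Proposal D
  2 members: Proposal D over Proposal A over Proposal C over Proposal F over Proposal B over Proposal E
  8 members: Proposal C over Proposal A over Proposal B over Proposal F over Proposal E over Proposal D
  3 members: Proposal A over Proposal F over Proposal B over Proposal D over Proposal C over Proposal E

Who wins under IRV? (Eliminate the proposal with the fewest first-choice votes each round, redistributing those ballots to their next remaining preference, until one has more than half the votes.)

Round 1: Proposal A 18, Proposal B 4, Proposal C 8, Proposal D 2, Proposal E 18, Proposal F 0. Proposal F eliminated.
Round 2: Proposal A 18, Proposal B 4, Proposal C 8, Proposal D 2, Proposal E 18. Proposal D eliminated.
Round 3: Proposal A 20, Proposal B 4, Proposal C 8, Proposal E 18. Proposal B eliminated.
Round 4: Proposal A 24, Proposal C 8, Proposal E 18. Proposal C eliminated.
Round 5: Proposal A 32, Proposal E 18. Proposal A has a majority (≥26).

Proposal A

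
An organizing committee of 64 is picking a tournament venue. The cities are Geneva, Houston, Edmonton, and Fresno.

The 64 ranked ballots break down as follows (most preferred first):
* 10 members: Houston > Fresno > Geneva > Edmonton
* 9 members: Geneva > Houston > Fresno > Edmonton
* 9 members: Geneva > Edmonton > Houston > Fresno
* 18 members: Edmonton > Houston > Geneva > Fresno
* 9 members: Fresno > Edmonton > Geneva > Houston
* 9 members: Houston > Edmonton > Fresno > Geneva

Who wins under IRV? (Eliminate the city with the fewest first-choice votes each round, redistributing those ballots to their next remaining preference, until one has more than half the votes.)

Edmonton

Round 1: Geneva 18, Houston 19, Edmonton 18, Fresno 9. Fresno eliminated.
Round 2: Geneva 18, Houston 19, Edmonton 27. Geneva eliminated.
Round 3: Houston 28, Edmonton 36. Edmonton has a majority (≥33).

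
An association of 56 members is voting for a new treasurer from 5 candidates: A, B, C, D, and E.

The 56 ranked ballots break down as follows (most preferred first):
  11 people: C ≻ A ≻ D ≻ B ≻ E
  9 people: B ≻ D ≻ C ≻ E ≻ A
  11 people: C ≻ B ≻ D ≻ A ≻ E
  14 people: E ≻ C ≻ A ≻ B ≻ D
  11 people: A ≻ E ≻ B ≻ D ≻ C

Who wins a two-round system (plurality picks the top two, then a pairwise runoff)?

Round 1 first-place votes: A 11, B 9, C 22, D 0, E 14. C and E advance.
Runoff: C is ranked above E on 31 ballots, E above C on 25.

C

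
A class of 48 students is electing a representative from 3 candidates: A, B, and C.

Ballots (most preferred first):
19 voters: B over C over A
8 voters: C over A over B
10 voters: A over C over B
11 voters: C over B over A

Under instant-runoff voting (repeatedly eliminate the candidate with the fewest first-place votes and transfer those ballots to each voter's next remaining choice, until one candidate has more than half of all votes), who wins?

Round 1: A 10, B 19, C 19. A eliminated.
Round 2: B 19, C 29. C has a majority (≥25).

C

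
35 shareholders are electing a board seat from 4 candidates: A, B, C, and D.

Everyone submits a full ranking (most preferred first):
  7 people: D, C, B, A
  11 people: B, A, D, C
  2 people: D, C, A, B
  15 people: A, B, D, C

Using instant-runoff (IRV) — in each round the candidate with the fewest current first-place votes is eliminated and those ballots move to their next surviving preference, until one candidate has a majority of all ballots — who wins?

B

Round 1: A 15, B 11, C 0, D 9. C eliminated.
Round 2: A 15, B 11, D 9. D eliminated.
Round 3: A 17, B 18. B has a majority (≥18).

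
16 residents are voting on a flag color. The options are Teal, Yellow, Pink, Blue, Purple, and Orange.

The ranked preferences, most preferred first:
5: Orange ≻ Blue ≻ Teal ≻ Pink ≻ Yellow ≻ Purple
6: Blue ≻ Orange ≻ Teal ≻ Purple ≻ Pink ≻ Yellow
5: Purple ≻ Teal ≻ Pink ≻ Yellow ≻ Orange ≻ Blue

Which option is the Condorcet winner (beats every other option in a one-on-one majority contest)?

Orange vs Teal: 11–5
Orange vs Yellow: 11–5
Orange vs Pink: 11–5
Orange vs Blue: 10–6
Orange vs Purple: 11–5
Orange beats every other option.

Orange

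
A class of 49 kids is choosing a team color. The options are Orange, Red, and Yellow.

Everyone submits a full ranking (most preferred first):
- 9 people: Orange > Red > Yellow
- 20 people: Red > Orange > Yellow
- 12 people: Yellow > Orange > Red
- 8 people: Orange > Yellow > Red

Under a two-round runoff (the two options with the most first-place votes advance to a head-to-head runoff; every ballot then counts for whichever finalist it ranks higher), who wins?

Orange

Round 1 first-place votes: Orange 17, Red 20, Yellow 12. Red and Orange advance.
Runoff: Red is ranked above Orange on 20 ballots, Orange above Red on 29.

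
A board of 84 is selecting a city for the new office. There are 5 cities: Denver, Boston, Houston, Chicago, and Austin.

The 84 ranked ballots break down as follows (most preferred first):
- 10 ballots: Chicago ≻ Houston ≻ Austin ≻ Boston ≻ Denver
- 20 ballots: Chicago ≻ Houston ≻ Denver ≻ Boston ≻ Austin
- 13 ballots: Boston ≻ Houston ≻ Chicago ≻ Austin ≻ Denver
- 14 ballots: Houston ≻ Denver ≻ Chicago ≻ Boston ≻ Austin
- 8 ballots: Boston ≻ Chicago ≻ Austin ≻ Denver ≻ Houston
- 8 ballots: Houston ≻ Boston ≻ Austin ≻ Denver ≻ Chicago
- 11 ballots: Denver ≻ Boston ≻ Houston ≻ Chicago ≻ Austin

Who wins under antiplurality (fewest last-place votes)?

Last-place votes: Denver 23, Boston 0, Houston 8, Chicago 8, Austin 45.

Boston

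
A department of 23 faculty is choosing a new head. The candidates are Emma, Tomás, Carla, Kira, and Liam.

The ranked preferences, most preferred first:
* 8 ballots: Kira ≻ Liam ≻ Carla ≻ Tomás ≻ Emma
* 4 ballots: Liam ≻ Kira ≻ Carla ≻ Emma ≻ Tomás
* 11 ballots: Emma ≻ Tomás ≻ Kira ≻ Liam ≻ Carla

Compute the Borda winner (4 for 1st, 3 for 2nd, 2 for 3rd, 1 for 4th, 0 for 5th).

Kira

Emma: 8×0 + 4×1 + 11×4 = 48
Tomás: 8×1 + 4×0 + 11×3 = 41
Carla: 8×2 + 4×2 + 11×0 = 24
Kira: 8×4 + 4×3 + 11×2 = 66
Liam: 8×3 + 4×4 + 11×1 = 51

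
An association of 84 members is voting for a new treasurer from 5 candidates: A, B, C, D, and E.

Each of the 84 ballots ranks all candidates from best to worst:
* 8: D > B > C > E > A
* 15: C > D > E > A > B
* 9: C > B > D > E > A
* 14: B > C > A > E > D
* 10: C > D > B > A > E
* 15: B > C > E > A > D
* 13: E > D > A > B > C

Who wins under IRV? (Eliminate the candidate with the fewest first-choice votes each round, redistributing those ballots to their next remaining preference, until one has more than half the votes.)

Round 1: A 0, B 29, C 34, D 8, E 13. A eliminated.
Round 2: B 29, C 34, D 8, E 13. D eliminated.
Round 3: B 37, C 34, E 13. E eliminated.
Round 4: B 50, C 34. B has a majority (≥43).

B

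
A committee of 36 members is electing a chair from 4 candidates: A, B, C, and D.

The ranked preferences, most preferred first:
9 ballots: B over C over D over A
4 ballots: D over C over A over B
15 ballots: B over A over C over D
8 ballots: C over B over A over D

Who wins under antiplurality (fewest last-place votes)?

Last-place votes: A 9, B 4, C 0, D 23.

C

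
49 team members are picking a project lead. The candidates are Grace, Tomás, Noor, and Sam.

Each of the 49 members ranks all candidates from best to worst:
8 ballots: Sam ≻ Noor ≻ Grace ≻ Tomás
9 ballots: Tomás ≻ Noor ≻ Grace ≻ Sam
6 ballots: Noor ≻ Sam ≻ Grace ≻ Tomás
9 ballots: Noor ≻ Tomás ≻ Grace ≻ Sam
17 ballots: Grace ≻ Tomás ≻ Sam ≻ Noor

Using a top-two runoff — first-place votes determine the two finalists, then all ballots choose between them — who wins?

Round 1 first-place votes: Grace 17, Tomás 9, Noor 15, Sam 8. Grace and Noor advance.
Runoff: Grace is ranked above Noor on 17 ballots, Noor above Grace on 32.

Noor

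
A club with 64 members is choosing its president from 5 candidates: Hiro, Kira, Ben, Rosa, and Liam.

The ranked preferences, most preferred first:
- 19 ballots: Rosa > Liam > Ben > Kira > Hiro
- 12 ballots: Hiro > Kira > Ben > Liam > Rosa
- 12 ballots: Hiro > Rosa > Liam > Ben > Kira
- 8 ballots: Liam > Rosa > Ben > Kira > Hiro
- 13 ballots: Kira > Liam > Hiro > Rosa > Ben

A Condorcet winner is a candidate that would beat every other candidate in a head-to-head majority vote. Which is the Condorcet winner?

Liam

Liam vs Hiro: 40–24
Liam vs Kira: 39–25
Liam vs Ben: 52–12
Liam vs Rosa: 33–31
Liam beats every other candidate.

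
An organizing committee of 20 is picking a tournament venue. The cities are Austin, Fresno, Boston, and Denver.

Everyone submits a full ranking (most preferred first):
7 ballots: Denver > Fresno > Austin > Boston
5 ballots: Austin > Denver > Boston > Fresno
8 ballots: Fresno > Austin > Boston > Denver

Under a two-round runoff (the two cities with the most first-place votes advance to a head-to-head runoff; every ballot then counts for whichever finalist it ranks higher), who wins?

Round 1 first-place votes: Austin 5, Fresno 8, Boston 0, Denver 7. Fresno and Denver advance.
Runoff: Fresno is ranked above Denver on 8 ballots, Denver above Fresno on 12.

Denver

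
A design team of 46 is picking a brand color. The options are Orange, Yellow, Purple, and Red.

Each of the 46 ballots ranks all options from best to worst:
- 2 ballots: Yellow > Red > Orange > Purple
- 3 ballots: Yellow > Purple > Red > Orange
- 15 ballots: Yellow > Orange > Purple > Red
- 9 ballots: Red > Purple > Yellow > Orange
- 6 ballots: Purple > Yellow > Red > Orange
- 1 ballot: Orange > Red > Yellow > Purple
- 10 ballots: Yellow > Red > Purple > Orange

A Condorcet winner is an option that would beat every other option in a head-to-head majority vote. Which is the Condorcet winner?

Yellow vs Orange: 45–1
Yellow vs Purple: 31–15
Yellow vs Red: 36–10
Yellow beats every other option.

Yellow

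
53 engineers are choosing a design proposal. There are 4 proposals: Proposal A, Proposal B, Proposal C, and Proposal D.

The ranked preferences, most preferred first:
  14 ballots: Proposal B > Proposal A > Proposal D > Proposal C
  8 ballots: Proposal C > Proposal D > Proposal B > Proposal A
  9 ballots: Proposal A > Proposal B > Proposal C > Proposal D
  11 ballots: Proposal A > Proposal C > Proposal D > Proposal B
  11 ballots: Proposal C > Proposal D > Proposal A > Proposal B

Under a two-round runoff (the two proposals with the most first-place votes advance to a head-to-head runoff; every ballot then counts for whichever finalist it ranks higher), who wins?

Round 1 first-place votes: Proposal A 20, Proposal B 14, Proposal C 19, Proposal D 0. Proposal A and Proposal C advance.
Runoff: Proposal A is ranked above Proposal C on 34 ballots, Proposal C above Proposal A on 19.

Proposal A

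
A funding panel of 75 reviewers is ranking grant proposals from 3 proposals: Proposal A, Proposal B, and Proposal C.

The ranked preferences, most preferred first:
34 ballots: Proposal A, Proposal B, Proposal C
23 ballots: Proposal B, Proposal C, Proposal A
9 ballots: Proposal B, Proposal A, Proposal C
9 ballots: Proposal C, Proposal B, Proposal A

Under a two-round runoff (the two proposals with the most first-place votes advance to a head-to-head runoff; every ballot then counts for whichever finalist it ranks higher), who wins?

Proposal B

Round 1 first-place votes: Proposal A 34, Proposal B 32, Proposal C 9. Proposal A and Proposal B advance.
Runoff: Proposal A is ranked above Proposal B on 34 ballots, Proposal B above Proposal A on 41.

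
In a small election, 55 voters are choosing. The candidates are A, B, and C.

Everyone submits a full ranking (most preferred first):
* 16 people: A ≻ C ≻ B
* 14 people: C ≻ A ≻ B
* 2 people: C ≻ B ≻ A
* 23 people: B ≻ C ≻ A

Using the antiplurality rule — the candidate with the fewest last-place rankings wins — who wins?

Last-place votes: A 25, B 30, C 0.

C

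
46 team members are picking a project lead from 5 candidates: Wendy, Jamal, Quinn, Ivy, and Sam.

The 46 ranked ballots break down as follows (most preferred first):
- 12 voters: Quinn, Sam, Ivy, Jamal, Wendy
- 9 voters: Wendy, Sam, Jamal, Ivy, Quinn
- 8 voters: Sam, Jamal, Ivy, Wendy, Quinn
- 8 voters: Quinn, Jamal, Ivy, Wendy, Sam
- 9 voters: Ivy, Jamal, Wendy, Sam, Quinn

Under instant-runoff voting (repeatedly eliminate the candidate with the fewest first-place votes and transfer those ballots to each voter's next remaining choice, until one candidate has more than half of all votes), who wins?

Round 1: Wendy 9, Jamal 0, Quinn 20, Ivy 9, Sam 8. Jamal eliminated.
Round 2: Wendy 9, Quinn 20, Ivy 9, Sam 8. Sam eliminated.
Round 3: Wendy 9, Quinn 20, Ivy 17. Wendy eliminated.
Round 4: Quinn 20, Ivy 26. Ivy has a majority (≥24).

Ivy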